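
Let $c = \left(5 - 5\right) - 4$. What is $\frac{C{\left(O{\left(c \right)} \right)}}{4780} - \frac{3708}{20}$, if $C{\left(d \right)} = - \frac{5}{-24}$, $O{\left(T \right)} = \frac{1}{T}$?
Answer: $- \frac{21269083}{114720} \approx -185.4$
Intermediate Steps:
$c = -4$ ($c = 0 - 4 = -4$)
$C{\left(d \right)} = \frac{5}{24}$ ($C{\left(d \right)} = \left(-5\right) \left(- \frac{1}{24}\right) = \frac{5}{24}$)
$\frac{C{\left(O{\left(c \right)} \right)}}{4780} - \frac{3708}{20} = \frac{5}{24 \cdot 4780} - \frac{3708}{20} = \frac{5}{24} \cdot \frac{1}{4780} - \frac{927}{5} = \frac{1}{22944} - \frac{927}{5} = - \frac{21269083}{114720}$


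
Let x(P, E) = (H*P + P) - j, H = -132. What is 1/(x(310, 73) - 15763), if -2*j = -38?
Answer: -1/56392 ≈ -1.7733e-5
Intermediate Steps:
j = 19 (j = -½*(-38) = 19)
x(P, E) = -19 - 131*P (x(P, E) = (-132*P + P) - 1*19 = -131*P - 19 = -19 - 131*P)
1/(x(310, 73) - 15763) = 1/((-19 - 131*310) - 15763) = 1/((-19 - 40610) - 15763) = 1/(-40629 - 15763) = 1/(-56392) = -1/56392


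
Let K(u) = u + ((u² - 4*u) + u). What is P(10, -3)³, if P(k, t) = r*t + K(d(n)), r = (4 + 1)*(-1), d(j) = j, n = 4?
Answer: 12167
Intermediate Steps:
K(u) = u² - 2*u (K(u) = u + (u² - 3*u) = u² - 2*u)
r = -5 (r = 5*(-1) = -5)
P(k, t) = 8 - 5*t (P(k, t) = -5*t + 4*(-2 + 4) = -5*t + 4*2 = -5*t + 8 = 8 - 5*t)
P(10, -3)³ = (8 - 5*(-3))³ = (8 + 15)³ = 23³ = 12167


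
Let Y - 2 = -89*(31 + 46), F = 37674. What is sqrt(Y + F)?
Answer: sqrt(30823) ≈ 175.56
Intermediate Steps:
Y = -6851 (Y = 2 - 89*(31 + 46) = 2 - 89*77 = 2 - 6853 = -6851)
sqrt(Y + F) = sqrt(-6851 + 37674) = sqrt(30823)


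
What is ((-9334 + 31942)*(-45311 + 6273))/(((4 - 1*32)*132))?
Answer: 18386898/77 ≈ 2.3879e+5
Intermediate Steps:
((-9334 + 31942)*(-45311 + 6273))/(((4 - 1*32)*132)) = (22608*(-39038))/(((4 - 32)*132)) = -882571104/((-28*132)) = -882571104/(-3696) = -882571104*(-1/3696) = 18386898/77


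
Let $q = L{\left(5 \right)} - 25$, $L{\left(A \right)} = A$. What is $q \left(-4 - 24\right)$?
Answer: $560$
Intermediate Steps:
$q = -20$ ($q = 5 - 25 = -20$)
$q \left(-4 - 24\right) = - 20 \left(-4 - 24\right) = \left(-20\right) \left(-28\right) = 560$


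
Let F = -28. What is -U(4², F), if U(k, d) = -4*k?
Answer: 64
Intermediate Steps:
-U(4², F) = -(-4)*4² = -(-4)*16 = -1*(-64) = 64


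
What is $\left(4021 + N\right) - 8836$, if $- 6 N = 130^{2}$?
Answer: $- \frac{22895}{3} \approx -7631.7$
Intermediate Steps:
$N = - \frac{8450}{3}$ ($N = - \frac{130^{2}}{6} = \left(- \frac{1}{6}\right) 16900 = - \frac{8450}{3} \approx -2816.7$)
$\left(4021 + N\right) - 8836 = \left(4021 - \frac{8450}{3}\right) - 8836 = \frac{3613}{3} - 8836 = - \frac{22895}{3}$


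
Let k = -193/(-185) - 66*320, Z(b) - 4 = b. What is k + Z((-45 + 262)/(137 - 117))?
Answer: -15617039/740 ≈ -21104.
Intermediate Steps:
Z(b) = 4 + b
k = -3907007/185 (k = -193*(-1/185) - 21120 = 193/185 - 21120 = -3907007/185 ≈ -21119.)
k + Z((-45 + 262)/(137 - 117)) = -3907007/185 + (4 + (-45 + 262)/(137 - 117)) = -3907007/185 + (4 + 217/20) = -3907007/185 + 297/20 = -15617039/740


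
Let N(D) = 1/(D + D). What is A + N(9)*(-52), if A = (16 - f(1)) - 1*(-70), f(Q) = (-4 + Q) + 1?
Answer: 766/9 ≈ 85.111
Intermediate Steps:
f(Q) = -3 + Q
A = 88 (A = (16 - (-3 + 1)) - 1*(-70) = (16 - 1*(-2)) + 70 = (16 + 2) + 70 = 18 + 70 = 88)
N(D) = 1/(2*D)
A + N(9)*(-52) = 88 + ((½)/9)*(-52) = 88 + ((½)*(⅑))*(-52) = 88 + (1/18)*(-52) = 88 - 26/9 = 766/9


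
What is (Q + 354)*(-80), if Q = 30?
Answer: -30720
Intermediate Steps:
(Q + 354)*(-80) = (30 + 354)*(-80) = 384*(-80) = -30720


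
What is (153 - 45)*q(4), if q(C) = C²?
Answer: 1728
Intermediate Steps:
(153 - 45)*q(4) = (153 - 45)*4² = 108*16 = 1728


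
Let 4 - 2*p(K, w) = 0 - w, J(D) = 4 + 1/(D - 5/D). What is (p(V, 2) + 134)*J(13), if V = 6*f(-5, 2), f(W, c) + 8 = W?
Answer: 91653/164 ≈ 558.86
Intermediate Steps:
f(W, c) = -8 + W
V = -78 (V = 6*(-8 - 5) = 6*(-13) = -78)
p(K, w) = 2 + w/2 (p(K, w) = 2 - (0 - w)/2 = 2 - (-1)*w/2 = 2 + w/2)
(p(V, 2) + 134)*J(13) = ((2 + (½)*2) + 134)*((-20 + 13 + 4*13²)/(-5 + 13²)) = ((2 + 1) + 134)*((-20 + 13 + 4*169)/(-5 + 169)) = (3 + 134)*((-20 + 13 + 676)/164) = 137*((1/164)*669) = 137*(669/164) = 91653/164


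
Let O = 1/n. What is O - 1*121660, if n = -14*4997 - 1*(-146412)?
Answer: -9301393639/76454 ≈ -1.2166e+5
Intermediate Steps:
n = 76454 (n = -69958 + 146412 = 76454)
O = 1/76454 ≈ 1.3080e-5
O - 1*121660 = 1/76454 - 1*121660 = 1/76454 - 121660 = -9301393639/76454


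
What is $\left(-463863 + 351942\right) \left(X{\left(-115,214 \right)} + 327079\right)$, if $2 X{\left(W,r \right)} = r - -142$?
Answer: $-36626930697$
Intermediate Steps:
$X{\left(W,r \right)} = 71 + \frac{r}{2}$ ($X{\left(W,r \right)} = \frac{r - -142}{2} = \frac{r + 142}{2} = \frac{142 + r}{2} = 71 + \frac{r}{2}$)
$\left(-463863 + 351942\right) \left(X{\left(-115,214 \right)} + 327079\right) = \left(-463863 + 351942\right) \left(\left(71 + \frac{1}{2} \cdot 214\right) + 327079\right) = - 111921 \left(\left(71 + 107\right) + 327079\right) = - 111921 \left(178 + 327079\right) = \left(-111921\right) 327257 = -36626930697$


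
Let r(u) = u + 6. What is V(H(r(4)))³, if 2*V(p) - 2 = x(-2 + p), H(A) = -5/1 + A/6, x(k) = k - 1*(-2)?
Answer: -8/27 ≈ -0.29630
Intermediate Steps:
x(k) = 2 + k (x(k) = k + 2 = 2 + k)
r(u) = 6 + u
H(A) = -5 + A/6 (H(A) = -5*1 + A*(⅙) = -5 + A/6)
V(p) = 1 + p/2 (V(p) = 1 + (2 + (-2 + p))/2 = 1 + p/2)
V(H(r(4)))³ = (1 + (-5 + (6 + 4)/6)/2)³ = (1 + (-5 + (⅙)*10)/2)³ = (1 + (-5 + 5/3)/2)³ = (1 + (½)*(-10/3))³ = (1 - 5/3)³ = (-⅔)³ = -8/27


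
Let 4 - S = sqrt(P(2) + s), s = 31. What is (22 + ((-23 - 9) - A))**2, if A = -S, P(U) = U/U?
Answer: 68 + 48*sqrt(2) ≈ 135.88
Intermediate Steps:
P(U) = 1
S = 4 - 4*sqrt(2) (S = 4 - sqrt(1 + 31) = 4 - sqrt(32) = 4 - 4*sqrt(2) ≈ -1.6569)
A = -4 + 4*sqrt(2) (A = -(4 - 4*sqrt(2)) = -4 + 4*sqrt(2) ≈ 1.6569)
(22 + ((-23 - 9) - A))**2 = (22 + ((-23 - 9) - (-4 + 4*sqrt(2))))**2 = (22 + (-32 + (4 - 4*sqrt(2))))**2 = (22 + (-28 - 4*sqrt(2)))**2 = (-6 - 4*sqrt(2))**2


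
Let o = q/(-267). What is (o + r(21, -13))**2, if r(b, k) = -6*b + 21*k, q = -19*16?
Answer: 11284600441/71289 ≈ 1.5829e+5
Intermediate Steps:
q = -304
o = 304/267 (o = -304/(-267) = -304*(-1/267) = 304/267 ≈ 1.1386)
(o + r(21, -13))**2 = (304/267 + (-6*21 + 21*(-13)))**2 = (304/267 + (-126 - 273))**2 = (304/267 - 399)**2 = (-106229/267)**2 = 11284600441/71289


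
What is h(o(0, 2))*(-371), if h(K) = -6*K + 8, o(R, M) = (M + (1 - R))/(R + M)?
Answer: 371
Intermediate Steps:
o(R, M) = (1 + M - R)/(M + R)
h(K) = 8 - 6*K
h(o(0, 2))*(-371) = (8 - 6*(1 + 2 - 1*0)/(2 + 0))*(-371) = (8 - 6*(1 + 2 + 0)/2)*(-371) = (8 - 3*3)*(-371) = (8 - 6*3/2)*(-371) = (8 - 9)*(-371) = -1*(-371) = 371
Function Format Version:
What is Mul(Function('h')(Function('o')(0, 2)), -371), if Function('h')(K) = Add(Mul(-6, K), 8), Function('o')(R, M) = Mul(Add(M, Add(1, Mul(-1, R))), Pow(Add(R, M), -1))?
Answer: 371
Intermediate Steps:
Function('o')(R, M) = Mul(Pow(Add(M, R), -1), Add(1, M, Mul(-1, R))) (Function('o')(R, M) = Mul(Add(1, M, Mul(-1, R)), Pow(Add(M, R), -1)) = Mul(Pow(Add(M, R), -1), Add(1, M, Mul(-1, R))))
Function('h')(K) = Add(8, Mul(-6, K))
Mul(Function('h')(Function('o')(0, 2)), -371) = Mul(Add(8, Mul(-6, Mul(Pow(Add(2, 0), -1), Add(1, 2, Mul(-1, 0))))), -371) = Mul(Add(8, Mul(-6, Mul(Pow(2, -1), Add(1, 2, 0)))), -371) = Mul(Add(8, Mul(-6, Mul(Rational(1, 2), 3))), -371) = Mul(Add(8, Mul(-6, Rational(3, 2))), -371) = Mul(Add(8, -9), -371) = Mul(-1, -371) = 371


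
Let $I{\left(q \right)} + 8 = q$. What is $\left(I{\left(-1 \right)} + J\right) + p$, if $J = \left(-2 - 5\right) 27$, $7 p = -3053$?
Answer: $- \frac{4439}{7} \approx -634.14$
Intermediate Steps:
$I{\left(q \right)} = -8 + q$
$p = - \frac{3053}{7}$ ($p = \frac{1}{7} \left(-3053\right) = - \frac{3053}{7} \approx -436.14$)
$J = -189$ ($J = \left(-2 - 5\right) 27 = \left(-7\right) 27 = -189$)
$\left(I{\left(-1 \right)} + J\right) + p = \left(\left(-8 - 1\right) - 189\right) - \frac{3053}{7} = \left(-9 - 189\right) - \frac{3053}{7} = -198 - \frac{3053}{7} = - \frac{4439}{7}$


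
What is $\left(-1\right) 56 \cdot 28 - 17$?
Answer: $-1585$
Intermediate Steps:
$\left(-1\right) 56 \cdot 28 - 17 = \left(-56\right) 28 - 17 = -1568 - 17 = -1585$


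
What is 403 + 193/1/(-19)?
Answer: -3264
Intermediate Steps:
403 + 193/1/(-19) = 403 + 193/(-1/19) = 403 - 19*193 = 403 - 3667 = -3264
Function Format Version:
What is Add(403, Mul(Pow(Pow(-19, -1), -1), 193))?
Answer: -3264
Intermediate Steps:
Add(403, Mul(Pow(Pow(-19, -1), -1), 193)) = Add(403, Mul(Pow(Rational(-1, 19), -1), 193)) = Add(403, Mul(-19, 193)) = Add(403, -3667) = -3264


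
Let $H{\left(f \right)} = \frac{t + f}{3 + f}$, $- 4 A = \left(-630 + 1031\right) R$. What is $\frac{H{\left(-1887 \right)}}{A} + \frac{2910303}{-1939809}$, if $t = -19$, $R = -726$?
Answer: $- \frac{66509676174814}{44331213542319} \approx -1.5003$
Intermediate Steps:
$A = \frac{145563}{2}$ ($A = - \frac{\left(-630 + 1031\right) \left(-726\right)}{4} = - \frac{401 \left(-726\right)}{4} = \left(- \frac{1}{4}\right) \left(-291126\right) = \frac{145563}{2} \approx 72782.0$)
$H{\left(f \right)} = \frac{-19 + f}{3 + f}$
$\frac{H{\left(-1887 \right)}}{A} + \frac{2910303}{-1939809} = \frac{\frac{1}{3 - 1887} \left(-19 - 1887\right)}{\frac{145563}{2}} + \frac{2910303}{-1939809} = \frac{1}{-1884} \left(-1906\right) \frac{2}{145563} + 2910303 \left(- \frac{1}{1939809}\right) = \left(- \frac{1}{1884}\right) \left(-1906\right) \frac{2}{145563} - \frac{970101}{646603} = \frac{953}{942} \cdot \frac{2}{145563} - \frac{970101}{646603} = \frac{953}{68560173} - \frac{970101}{646603} = - \frac{66509676174814}{44331213542319}$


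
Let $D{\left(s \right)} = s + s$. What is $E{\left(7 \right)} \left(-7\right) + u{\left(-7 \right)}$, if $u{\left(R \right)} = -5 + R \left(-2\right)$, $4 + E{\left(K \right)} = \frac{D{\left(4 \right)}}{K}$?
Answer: $29$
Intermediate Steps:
$D{\left(s \right)} = 2 s$
$E{\left(K \right)} = -4 + \frac{8}{K}$ ($E{\left(K \right)} = -4 + \frac{2 \cdot 4}{K} = -4 + \frac{8}{K}$)
$u{\left(R \right)} = -5 - 2 R$
$E{\left(7 \right)} \left(-7\right) + u{\left(-7 \right)} = \left(-4 + \frac{8}{7}\right) \left(-7\right) - -9 = \left(-4 + 8 \cdot \frac{1}{7}\right) \left(-7\right) + \left(-5 + 14\right) = \left(-4 + \frac{8}{7}\right) \left(-7\right) + 9 = \left(- \frac{20}{7}\right) \left(-7\right) + 9 = 20 + 9 = 29$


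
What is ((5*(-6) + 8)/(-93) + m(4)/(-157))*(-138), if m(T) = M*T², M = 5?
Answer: 183356/4867 ≈ 37.673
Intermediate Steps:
m(T) = 5*T²
((5*(-6) + 8)/(-93) + m(4)/(-157))*(-138) = ((5*(-6) + 8)/(-93) + (5*4²)/(-157))*(-138) = ((-30 + 8)*(-1/93) + (5*16)*(-1/157))*(-138) = (-22*(-1/93) + 80*(-1/157))*(-138) = (22/93 - 80/157)*(-138) = -3986/14601*(-138) = 183356/4867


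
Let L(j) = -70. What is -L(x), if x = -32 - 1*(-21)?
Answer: 70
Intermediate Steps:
x = -11 (x = -32 + 21 = -11)
-L(x) = -1*(-70) = 70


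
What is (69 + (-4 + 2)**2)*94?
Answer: 6862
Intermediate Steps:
(69 + (-4 + 2)**2)*94 = (69 + (-2)**2)*94 = (69 + 4)*94 = 73*94 = 6862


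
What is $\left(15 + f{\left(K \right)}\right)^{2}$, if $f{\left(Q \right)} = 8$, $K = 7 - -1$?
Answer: $529$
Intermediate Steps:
$K = 8$ ($K = 7 + 1 = 8$)
$\left(15 + f{\left(K \right)}\right)^{2} = \left(15 + 8\right)^{2} = 23^{2} = 529$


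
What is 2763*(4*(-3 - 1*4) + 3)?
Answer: -69075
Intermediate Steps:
2763*(4*(-3 - 1*4) + 3) = 2763*(4*(-3 - 4) + 3) = 2763*(4*(-7) + 3) = 2763*(-28 + 3) = 2763*(-25) = -69075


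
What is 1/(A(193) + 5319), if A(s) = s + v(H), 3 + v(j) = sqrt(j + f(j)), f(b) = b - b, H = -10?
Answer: 5509/30349091 - I*sqrt(10)/30349091 ≈ 0.00018152 - 1.042e-7*I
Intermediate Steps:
f(b) = 0
v(j) = -3 + sqrt(j) (v(j) = -3 + sqrt(j + 0) = -3 + sqrt(j))
A(s) = -3 + s + I*sqrt(10) (A(s) = s + (-3 + sqrt(-10)) = s + (-3 + I*sqrt(10)) = -3 + s + I*sqrt(10))
1/(A(193) + 5319) = 1/((-3 + 193 + I*sqrt(10)) + 5319) = 1/((190 + I*sqrt(10)) + 5319) = 1/(5509 + I*sqrt(10))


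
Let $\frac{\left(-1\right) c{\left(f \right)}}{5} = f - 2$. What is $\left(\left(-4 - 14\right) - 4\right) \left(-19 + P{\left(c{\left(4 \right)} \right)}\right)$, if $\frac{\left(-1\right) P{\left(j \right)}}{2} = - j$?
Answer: $858$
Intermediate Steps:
$c{\left(f \right)} = 10 - 5 f$ ($c{\left(f \right)} = - 5 \left(f - 2\right) = - 5 \left(-2 + f\right) = 10 - 5 f$)
$P{\left(j \right)} = 2 j$ ($P{\left(j \right)} = - 2 \left(- j\right) = 2 j$)
$\left(\left(-4 - 14\right) - 4\right) \left(-19 + P{\left(c{\left(4 \right)} \right)}\right) = \left(\left(-4 - 14\right) - 4\right) \left(-19 + 2 \left(10 - 20\right)\right) = \left(-18 - 4\right) \left(-19 + 2 \left(10 - 20\right)\right) = - 22 \left(-19 + 2 \left(-10\right)\right) = - 22 \left(-19 - 20\right) = \left(-22\right) \left(-39\right) = 858$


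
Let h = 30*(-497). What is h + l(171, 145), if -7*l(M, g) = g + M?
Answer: -104686/7 ≈ -14955.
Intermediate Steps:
l(M, g) = -M/7 - g/7 (l(M, g) = -(g + M)/7 = -(M + g)/7 = -M/7 - g/7)
h = -14910
h + l(171, 145) = -14910 + (-⅐*171 - ⅐*145) = -14910 + (-171/7 - 145/7) = -14910 - 316/7 = -104686/7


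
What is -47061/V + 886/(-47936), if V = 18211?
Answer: -1136025521/436481248 ≈ -2.6027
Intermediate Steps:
-47061/V + 886/(-47936) = -47061/18211 + 886/(-47936) = -47061*1/18211 + 886*(-1/47936) = -47061/18211 - 443/23968 = -1136025521/436481248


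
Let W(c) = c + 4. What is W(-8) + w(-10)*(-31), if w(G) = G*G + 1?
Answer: -3135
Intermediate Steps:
w(G) = 1 + G**2 (w(G) = G**2 + 1 = 1 + G**2)
W(c) = 4 + c
W(-8) + w(-10)*(-31) = (4 - 8) + (1 + (-10)**2)*(-31) = -4 + (1 + 100)*(-31) = -4 + 101*(-31) = -4 - 3131 = -3135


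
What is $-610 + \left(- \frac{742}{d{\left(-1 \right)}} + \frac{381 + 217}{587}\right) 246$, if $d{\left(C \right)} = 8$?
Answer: $- \frac{27208495}{1174} \approx -23176.0$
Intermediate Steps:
$-610 + \left(- \frac{742}{d{\left(-1 \right)}} + \frac{381 + 217}{587}\right) 246 = -610 + \left(- \frac{742}{8} + \frac{381 + 217}{587}\right) 246 = -610 + \left(\left(-742\right) \frac{1}{8} + 598 \cdot \frac{1}{587}\right) 246 = -610 + \left(- \frac{371}{4} + \frac{598}{587}\right) 246 = -610 - \frac{26492355}{1174} = - \frac{27208495}{1174}$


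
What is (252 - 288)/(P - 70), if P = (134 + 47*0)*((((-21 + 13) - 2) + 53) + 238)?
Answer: -1/1044 ≈ -0.00095785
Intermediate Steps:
P = 37654 (P = (134 + 0)*(((-8 - 2) + 53) + 238) = 134*((-10 + 53) + 238) = 134*(43 + 238) = 134*281 = 37654)
(252 - 288)/(P - 70) = (252 - 288)/(37654 - 70) = -36/37584 = -36*1/37584 = -1/1044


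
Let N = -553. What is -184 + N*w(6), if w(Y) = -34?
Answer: 18618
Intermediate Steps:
-184 + N*w(6) = -184 - 553*(-34) = -184 + 18802 = 18618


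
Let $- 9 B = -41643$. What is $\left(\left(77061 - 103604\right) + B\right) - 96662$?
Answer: $-118578$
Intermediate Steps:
$B = 4627$ ($B = \left(- \frac{1}{9}\right) \left(-41643\right) = 4627$)
$\left(\left(77061 - 103604\right) + B\right) - 96662 = \left(\left(77061 - 103604\right) + 4627\right) - 96662 = \left(-26543 + 4627\right) - 96662 = -21916 - 96662 = -118578$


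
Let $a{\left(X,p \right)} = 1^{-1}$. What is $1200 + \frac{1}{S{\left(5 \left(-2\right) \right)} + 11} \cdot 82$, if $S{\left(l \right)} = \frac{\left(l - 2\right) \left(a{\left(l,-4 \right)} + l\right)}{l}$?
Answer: $1610$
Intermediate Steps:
$a{\left(X,p \right)} = 1$
$S{\left(l \right)} = \frac{\left(1 + l\right) \left(-2 + l\right)}{l}$ ($S{\left(l \right)} = \frac{\left(l - 2\right) \left(1 + l\right)}{l} = \frac{\left(-2 + l\right) \left(1 + l\right)}{l} = \frac{\left(1 + l\right) \left(-2 + l\right)}{l}$)
$1200 + \frac{1}{S{\left(5 \left(-2\right) \right)} + 11} \cdot 82 = 1200 + \frac{1}{\left(-1 + 5 \left(-2\right) - \frac{2}{5 \left(-2\right)}\right) + 11} \cdot 82 = 1200 + \frac{1}{\left(-1 - 10 - \frac{2}{-10}\right) + 11} \cdot 82 = 1200 + \frac{1}{\left(-1 - 10 - - \frac{1}{5}\right) + 11} \cdot 82 = 1200 + \frac{1}{\left(-1 - 10 + \frac{1}{5}\right) + 11} \cdot 82 = 1200 + \frac{1}{- \frac{54}{5} + 11} \cdot 82 = 1200 + \frac{1}{\frac{1}{5}} \cdot 82 = 1200 + 5 \cdot 82 = 1200 + 410 = 1610$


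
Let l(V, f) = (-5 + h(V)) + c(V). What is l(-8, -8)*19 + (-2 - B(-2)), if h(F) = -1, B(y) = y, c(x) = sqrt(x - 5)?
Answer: -114 + 19*I*sqrt(13) ≈ -114.0 + 68.505*I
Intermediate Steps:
c(x) = sqrt(-5 + x)
l(V, f) = -6 + sqrt(-5 + V) (l(V, f) = (-5 - 1) + sqrt(-5 + V) = -6 + sqrt(-5 + V))
l(-8, -8)*19 + (-2 - B(-2)) = (-6 + sqrt(-5 - 8))*19 + (-2 - 1*(-2)) = (-6 + sqrt(-13))*19 + (-2 + 2) = (-6 + I*sqrt(13))*19 + 0 = (-114 + 19*I*sqrt(13)) + 0 = -114 + 19*I*sqrt(13)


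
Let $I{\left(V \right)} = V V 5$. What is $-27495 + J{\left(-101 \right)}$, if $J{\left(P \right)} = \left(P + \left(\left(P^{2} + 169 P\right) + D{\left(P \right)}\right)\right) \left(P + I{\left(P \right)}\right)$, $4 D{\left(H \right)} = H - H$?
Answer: $-354777471$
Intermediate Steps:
$D{\left(H \right)} = 0$ ($D{\left(H \right)} = \frac{H - H}{4} = \frac{1}{4} \cdot 0 = 0$)
$I{\left(V \right)} = 5 V^{2}$ ($I{\left(V \right)} = V^{2} \cdot 5 = 5 V^{2}$)
$J{\left(P \right)} = \left(P + 5 P^{2}\right) \left(P^{2} + 170 P\right)$ ($J{\left(P \right)} = \left(P + \left(\left(P^{2} + 169 P\right) + 0\right)\right) \left(P + 5 P^{2}\right) = \left(P + \left(P^{2} + 169 P\right)\right) \left(P + 5 P^{2}\right) = \left(P^{2} + 170 P\right) \left(P + 5 P^{2}\right) = \left(P + 5 P^{2}\right) \left(P^{2} + 170 P\right)$)
$-27495 + J{\left(-101 \right)} = -27495 + \left(-101\right)^{2} \left(170 + 5 \left(-101\right)^{2} + 851 \left(-101\right)\right) = -27495 + 10201 \left(170 + 5 \cdot 10201 - 85951\right) = -27495 + 10201 \left(170 + 51005 - 85951\right) = -27495 + 10201 \left(-34776\right) = -27495 - 354749976 = -354777471$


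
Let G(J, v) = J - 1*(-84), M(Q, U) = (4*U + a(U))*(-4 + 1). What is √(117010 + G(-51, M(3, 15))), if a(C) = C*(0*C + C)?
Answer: √117043 ≈ 342.12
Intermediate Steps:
a(C) = C² (a(C) = C*(0 + C) = C*C = C²)
M(Q, U) = -12*U - 3*U² (M(Q, U) = (4*U + U²)*(-4 + 1) = (U² + 4*U)*(-3) = -12*U - 3*U²)
G(J, v) = 84 + J (G(J, v) = J + 84 = 84 + J)
√(117010 + G(-51, M(3, 15))) = √(117010 + (84 - 51)) = √(117010 + 33) = √117043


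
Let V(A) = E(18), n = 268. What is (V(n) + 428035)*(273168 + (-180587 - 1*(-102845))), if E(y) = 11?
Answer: 83651317596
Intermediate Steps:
V(A) = 11
(V(n) + 428035)*(273168 + (-180587 - 1*(-102845))) = (11 + 428035)*(273168 + (-180587 - 1*(-102845))) = 428046*(273168 + (-180587 + 102845)) = 428046*(273168 - 77742) = 428046*195426 = 83651317596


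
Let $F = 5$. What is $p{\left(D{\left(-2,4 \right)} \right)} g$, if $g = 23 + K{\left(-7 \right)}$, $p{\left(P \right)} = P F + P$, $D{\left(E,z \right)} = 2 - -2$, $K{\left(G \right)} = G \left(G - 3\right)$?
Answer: $2232$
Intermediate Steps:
$K{\left(G \right)} = G \left(-3 + G\right)$
$D{\left(E,z \right)} = 4$ ($D{\left(E,z \right)} = 2 + 2 = 4$)
$p{\left(P \right)} = 6 P$ ($p{\left(P \right)} = P 5 + P = 5 P + P = 6 P$)
$g = 93$ ($g = 23 - 7 \left(-3 - 7\right) = 23 - -70 = 23 + 70 = 93$)
$p{\left(D{\left(-2,4 \right)} \right)} g = 6 \cdot 4 \cdot 93 = 24 \cdot 93 = 2232$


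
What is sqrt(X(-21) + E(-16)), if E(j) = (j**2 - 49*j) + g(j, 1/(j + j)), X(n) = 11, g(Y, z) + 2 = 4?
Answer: 9*sqrt(13) ≈ 32.450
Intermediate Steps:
g(Y, z) = 2 (g(Y, z) = -2 + 4 = 2)
E(j) = 2 + j**2 - 49*j (E(j) = (j**2 - 49*j) + 2 = 2 + j**2 - 49*j)
sqrt(X(-21) + E(-16)) = sqrt(11 + (2 + (-16)**2 - 49*(-16))) = sqrt(11 + (2 + 256 + 784)) = sqrt(11 + 1042) = sqrt(1053) = 9*sqrt(13)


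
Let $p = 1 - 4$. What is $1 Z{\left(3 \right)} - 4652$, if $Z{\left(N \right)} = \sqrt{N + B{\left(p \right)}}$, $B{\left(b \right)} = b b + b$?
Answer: $-4649$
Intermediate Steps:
$p = -3$
$B{\left(b \right)} = b + b^{2}$ ($B{\left(b \right)} = b^{2} + b = b + b^{2}$)
$Z{\left(N \right)} = \sqrt{6 + N}$ ($Z{\left(N \right)} = \sqrt{N - 3 \left(1 - 3\right)} = \sqrt{N - -6} = \sqrt{N + 6} = \sqrt{6 + N}$)
$1 Z{\left(3 \right)} - 4652 = 1 \sqrt{6 + 3} - 4652 = 1 \sqrt{9} - 4652 = 1 \cdot 3 - 4652 = 3 - 4652 = -4649$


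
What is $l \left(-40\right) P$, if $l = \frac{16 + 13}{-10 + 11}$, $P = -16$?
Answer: $18560$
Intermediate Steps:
$l = 29$ ($l = \frac{29}{1} = 29 \cdot 1 = 29$)
$l \left(-40\right) P = 29 \left(-40\right) \left(-16\right) = \left(-1160\right) \left(-16\right) = 18560$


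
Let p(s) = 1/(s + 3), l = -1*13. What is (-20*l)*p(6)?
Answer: 260/9 ≈ 28.889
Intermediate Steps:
l = -13
p(s) = 1/(3 + s)
(-20*l)*p(6) = (-20*(-13))/(3 + 6) = 260/9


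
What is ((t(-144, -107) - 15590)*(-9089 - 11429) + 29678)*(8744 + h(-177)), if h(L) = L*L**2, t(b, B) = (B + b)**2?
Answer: 5385615356288580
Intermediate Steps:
h(L) = L**3
((t(-144, -107) - 15590)*(-9089 - 11429) + 29678)*(8744 + h(-177)) = (((-107 - 144)**2 - 15590)*(-9089 - 11429) + 29678)*(8744 + (-177)**3) = (((-251)**2 - 15590)*(-20518) + 29678)*(8744 - 5545233) = ((63001 - 15590)*(-20518) + 29678)*(-5536489) = (47411*(-20518) + 29678)*(-5536489) = (-972778898 + 29678)*(-5536489) = -972749220*(-5536489) = 5385615356288580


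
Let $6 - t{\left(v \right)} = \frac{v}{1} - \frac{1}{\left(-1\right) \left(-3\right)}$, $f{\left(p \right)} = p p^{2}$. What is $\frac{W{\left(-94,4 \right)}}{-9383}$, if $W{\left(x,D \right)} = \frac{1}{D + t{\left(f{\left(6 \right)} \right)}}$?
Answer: $\frac{3}{5789311} \approx 5.182 \cdot 10^{-7}$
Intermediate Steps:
$f{\left(p \right)} = p^{3}$
$t{\left(v \right)} = \frac{19}{3} - v$ ($t{\left(v \right)} = 6 - \left(\frac{v}{1} - \frac{1}{\left(-1\right) \left(-3\right)}\right) = 6 - \left(v 1 - \frac{1}{3}\right) = 6 - \left(v - \frac{1}{3}\right) = 6 - \left(- \frac{1}{3} + v\right) = \frac{19}{3} - v$)
$W{\left(x,D \right)} = \frac{1}{- \frac{629}{3} + D}$ ($W{\left(x,D \right)} = \frac{1}{D + \left(\frac{19}{3} - 6^{3}\right)} = \frac{1}{D + \left(\frac{19}{3} - 216\right)} = \frac{1}{D - \frac{629}{3}} = \frac{1}{- \frac{629}{3} + D}$)
$\frac{W{\left(-94,4 \right)}}{-9383} = \frac{3 \frac{1}{-629 + 3 \cdot 4}}{-9383} = \frac{3}{-629 + 12} \left(- \frac{1}{9383}\right) = \frac{3}{-617} \left(- \frac{1}{9383}\right) = 3 \left(- \frac{1}{617}\right) \left(- \frac{1}{9383}\right) = \left(- \frac{3}{617}\right) \left(- \frac{1}{9383}\right) = \frac{3}{5789311}$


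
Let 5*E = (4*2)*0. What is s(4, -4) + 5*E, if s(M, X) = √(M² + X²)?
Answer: 4*√2 ≈ 5.6569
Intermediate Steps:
E = 0 (E = ((4*2)*0)/5 = (8*0)/5 = (⅕)*0 = 0)
s(4, -4) + 5*E = √(4² + (-4)²) + 5*0 = √(16 + 16) + 0 = √32 + 0 = 4*√2 + 0 = 4*√2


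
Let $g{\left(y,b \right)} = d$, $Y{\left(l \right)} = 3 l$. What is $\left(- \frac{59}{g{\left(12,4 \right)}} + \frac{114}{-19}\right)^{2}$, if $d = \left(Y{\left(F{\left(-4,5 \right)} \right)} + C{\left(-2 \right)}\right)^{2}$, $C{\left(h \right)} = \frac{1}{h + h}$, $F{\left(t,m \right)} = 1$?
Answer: $\frac{2788900}{14641} \approx 190.49$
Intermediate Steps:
$C{\left(h \right)} = \frac{1}{2 h}$
$d = \frac{121}{16}$ ($d = \left(3 \cdot 1 + \frac{1}{2 \left(-2\right)}\right)^{2} = \left(3 + \frac{1}{2} \left(- \frac{1}{2}\right)\right)^{2} = \left(3 - \frac{1}{4}\right)^{2} = \left(\frac{11}{4}\right)^{2} = \frac{121}{16} \approx 7.5625$)
$g{\left(y,b \right)} = \frac{121}{16}$
$\left(- \frac{59}{g{\left(12,4 \right)}} + \frac{114}{-19}\right)^{2} = \left(- \frac{59}{\frac{121}{16}} + \frac{114}{-19}\right)^{2} = \left(\left(-59\right) \frac{16}{121} + 114 \left(- \frac{1}{19}\right)\right)^{2} = \left(- \frac{944}{121} - 6\right)^{2} = \left(- \frac{1670}{121}\right)^{2} = \frac{2788900}{14641}$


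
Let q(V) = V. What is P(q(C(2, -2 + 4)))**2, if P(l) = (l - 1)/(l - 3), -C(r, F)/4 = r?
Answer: 81/121 ≈ 0.66942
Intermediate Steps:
C(r, F) = -4*r
P(l) = (-1 + l)/(-3 + l)
P(q(C(2, -2 + 4)))**2 = ((-1 - 4*2)/(-3 - 4*2))**2 = ((-1 - 8)/(-3 - 8))**2 = (-9/(-11))**2 = (-1/11*(-9))**2 = (9/11)**2 = 81/121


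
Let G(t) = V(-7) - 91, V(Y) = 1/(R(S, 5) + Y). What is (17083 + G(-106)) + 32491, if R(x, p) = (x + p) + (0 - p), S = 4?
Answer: 148448/3 ≈ 49483.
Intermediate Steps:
R(x, p) = x (R(x, p) = (p + x) - p = x)
V(Y) = 1/(4 + Y)
G(t) = -274/3 (G(t) = 1/(4 - 7) - 91 = 1/(-3) - 91 = -⅓ - 91 = -274/3)
(17083 + G(-106)) + 32491 = (17083 - 274/3) + 32491 = 50975/3 + 32491 = 148448/3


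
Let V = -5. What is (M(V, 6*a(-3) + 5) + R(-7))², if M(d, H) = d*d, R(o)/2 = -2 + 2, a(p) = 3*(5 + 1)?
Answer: 625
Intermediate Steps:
a(p) = 18 (a(p) = 3*6 = 18)
R(o) = 0 (R(o) = 2*(-2 + 2) = 2*0 = 0)
M(d, H) = d²
(M(V, 6*a(-3) + 5) + R(-7))² = ((-5)² + 0)² = (25 + 0)² = 25² = 625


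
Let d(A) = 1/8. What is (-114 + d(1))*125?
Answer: -113875/8 ≈ -14234.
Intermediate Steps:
d(A) = 1/8
(-114 + d(1))*125 = (-114 + 1/8)*125 = -911/8*125 = -113875/8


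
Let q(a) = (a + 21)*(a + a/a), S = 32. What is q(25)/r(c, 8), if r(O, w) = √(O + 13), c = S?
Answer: 1196*√5/15 ≈ 178.29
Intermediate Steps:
c = 32
q(a) = (1 + a)*(21 + a) (q(a) = (21 + a)*(a + 1) = (21 + a)*(1 + a) = (1 + a)*(21 + a))
r(O, w) = √(13 + O)
q(25)/r(c, 8) = (21 + 25² + 22*25)/(√(13 + 32)) = (21 + 625 + 550)/(√45) = 1196/((3*√5)) = 1196*(√5/15) = 1196*√5/15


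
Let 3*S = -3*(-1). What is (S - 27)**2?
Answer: 676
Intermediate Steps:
S = 1 (S = (-3*(-1))/3 = (1/3)*3 = 1)
(S - 27)**2 = (1 - 27)**2 = (-26)**2 = 676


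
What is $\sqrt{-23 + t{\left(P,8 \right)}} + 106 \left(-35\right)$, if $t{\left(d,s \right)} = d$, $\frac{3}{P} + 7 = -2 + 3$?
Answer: $-3710 + \frac{i \sqrt{94}}{2} \approx -3710.0 + 4.8477 i$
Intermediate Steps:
$P = - \frac{1}{2}$ ($P = \frac{3}{-7 + \left(-2 + 3\right)} = \frac{3}{-7 + 1} = \frac{3}{-6} = 3 \left(- \frac{1}{6}\right) = - \frac{1}{2} \approx -0.5$)
$\sqrt{-23 + t{\left(P,8 \right)}} + 106 \left(-35\right) = \sqrt{-23 - \frac{1}{2}} + 106 \left(-35\right) = \sqrt{- \frac{47}{2}} - 3710 = \frac{i \sqrt{94}}{2} - 3710 = -3710 + \frac{i \sqrt{94}}{2}$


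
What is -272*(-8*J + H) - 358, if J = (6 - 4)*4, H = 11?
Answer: 14058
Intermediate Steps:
J = 8 (J = 2*4 = 8)
-272*(-8*J + H) - 358 = -272*(-8*8 + 11) - 358 = -272*(-64 + 11) - 358 = -272*(-53) - 358 = 14416 - 358 = 14058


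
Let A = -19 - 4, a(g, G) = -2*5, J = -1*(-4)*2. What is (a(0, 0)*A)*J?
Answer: 1840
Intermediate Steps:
J = 8 (J = 4*2 = 8)
a(g, G) = -10
A = -23
(a(0, 0)*A)*J = -10*(-23)*8 = 230*8 = 1840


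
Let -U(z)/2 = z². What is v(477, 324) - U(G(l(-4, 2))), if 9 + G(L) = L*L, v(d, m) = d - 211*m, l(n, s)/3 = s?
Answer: -66429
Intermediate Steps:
l(n, s) = 3*s
v(d, m) = d - 211*m
G(L) = -9 + L² (G(L) = -9 + L*L = -9 + L²)
U(z) = -2*z²
v(477, 324) - U(G(l(-4, 2))) = (477 - 211*324) - (-2)*(-9 + (3*2)²)² = (477 - 68364) - (-2)*(-9 + 6²)² = -67887 - (-2)*(-9 + 36)² = -67887 - (-2)*27² = -67887 - (-2)*729 = -67887 - 1*(-1458) = -67887 + 1458 = -66429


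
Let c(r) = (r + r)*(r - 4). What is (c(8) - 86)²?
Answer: 484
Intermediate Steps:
c(r) = 2*r*(-4 + r) (c(r) = (2*r)*(-4 + r) = 2*r*(-4 + r))
(c(8) - 86)² = (2*8*(-4 + 8) - 86)² = (2*8*4 - 86)² = (64 - 86)² = (-22)² = 484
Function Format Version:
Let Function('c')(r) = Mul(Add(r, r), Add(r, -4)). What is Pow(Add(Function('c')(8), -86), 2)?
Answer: 484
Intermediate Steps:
Function('c')(r) = Mul(2, r, Add(-4, r)) (Function('c')(r) = Mul(Mul(2, r), Add(-4, r)) = Mul(2, r, Add(-4, r)))
Pow(Add(Function('c')(8), -86), 2) = Pow(Add(Mul(2, 8, Add(-4, 8)), -86), 2) = Pow(Add(Mul(2, 8, 4), -86), 2) = Pow(Add(64, -86), 2) = Pow(-22, 2) = 484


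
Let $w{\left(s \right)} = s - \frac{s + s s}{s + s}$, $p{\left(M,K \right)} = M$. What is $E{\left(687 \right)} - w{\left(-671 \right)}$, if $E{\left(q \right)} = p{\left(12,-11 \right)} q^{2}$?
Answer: $5663964$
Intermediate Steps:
$E{\left(q \right)} = 12 q^{2}$
$w{\left(s \right)} = s - \frac{s + s^{2}}{2 s}$
$E{\left(687 \right)} - w{\left(-671 \right)} = 12 \cdot 687^{2} - \left(- \frac{1}{2} + \frac{1}{2} \left(-671\right)\right) = 12 \cdot 471969 - \left(- \frac{1}{2} - \frac{671}{2}\right) = 5663628 - -336 = 5663628 + 336 = 5663964$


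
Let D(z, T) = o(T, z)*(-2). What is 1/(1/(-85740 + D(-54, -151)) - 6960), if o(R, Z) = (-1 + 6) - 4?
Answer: -85742/596764321 ≈ -0.00014368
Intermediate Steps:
o(R, Z) = 1 (o(R, Z) = 5 - 4 = 1)
D(z, T) = -2 (D(z, T) = 1*(-2) = -2)
1/(1/(-85740 + D(-54, -151)) - 6960) = 1/(1/(-85740 - 2) - 6960) = 1/(1/(-85742) - 6960) = 1/(-1/85742 - 6960) = 1/(-596764321/85742) = -85742/596764321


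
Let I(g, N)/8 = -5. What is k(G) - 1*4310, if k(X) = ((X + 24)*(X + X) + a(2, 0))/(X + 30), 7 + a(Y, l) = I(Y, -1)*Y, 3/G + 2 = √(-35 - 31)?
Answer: 2*(-52683948*I - 74591*√66)/(35*(√66 + 698*I)) ≈ -4313.0 - 0.59014*I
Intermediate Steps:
G = 3/(-2 + I*√66) (G = 3/(-2 + √(-35 - 31)) = 3/(-2 + √(-66)) = 3/(-2 + I*√66) ≈ -0.085714 - 0.34817*I)
I(g, N) = -40 (I(g, N) = 8*(-5) = -40)
a(Y, l) = -7 - 40*Y
k(X) = (-87 + 2*X*(24 + X))/(30 + X) (k(X) = ((X + 24)*(X + X) + (-7 - 40*2))/(X + 30) = ((24 + X)*(2*X) + (-7 - 80))/(30 + X) = (2*X*(24 + X) - 87)/(30 + X) = (-87 + 2*X*(24 + X))/(30 + X))
k(G) - 1*4310 = (-87 + 2*(-3/35 - 3*I*√66/70)² + 48*(-3/35 - 3*I*√66/70))/(30 + (-3/35 - 3*I*√66/70)) - 1*4310 = (-87 + 2*(-3/35 - 3*I*√66/70)² + (-144/35 - 72*I*√66/35))/(1047/35 - 3*I*√66/70) - 4310 = (-3189/35 + 2*(-3/35 - 3*I*√66/70)² - 72*I*√66/35)/(1047/35 - 3*I*√66/70) - 4310 = -4310 + (-3189/35 + 2*(-3/35 - 3*I*√66/70)² - 72*I*√66/35)/(1047/35 - 3*I*√66/70)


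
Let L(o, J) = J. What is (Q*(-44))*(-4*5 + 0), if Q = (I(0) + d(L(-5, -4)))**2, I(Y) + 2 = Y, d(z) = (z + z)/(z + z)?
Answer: 880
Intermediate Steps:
d(z) = 1 (d(z) = (2*z)/((2*z)) = (2*z)*(1/(2*z)) = 1)
I(Y) = -2 + Y
Q = 1 (Q = ((-2 + 0) + 1)**2 = (-2 + 1)**2 = (-1)**2 = 1)
(Q*(-44))*(-4*5 + 0) = (1*(-44))*(-4*5 + 0) = -44*(-20 + 0) = -44*(-20) = 880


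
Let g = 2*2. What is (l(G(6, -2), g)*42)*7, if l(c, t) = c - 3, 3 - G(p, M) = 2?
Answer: -588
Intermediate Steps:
g = 4
G(p, M) = 1 (G(p, M) = 3 - 1*2 = 3 - 2 = 1)
l(c, t) = -3 + c
(l(G(6, -2), g)*42)*7 = ((-3 + 1)*42)*7 = -2*42*7 = -84*7 = -588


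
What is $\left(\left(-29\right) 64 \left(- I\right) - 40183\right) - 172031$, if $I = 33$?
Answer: $-150966$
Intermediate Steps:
$\left(\left(-29\right) 64 \left(- I\right) - 40183\right) - 172031 = \left(\left(-29\right) 64 \left(\left(-1\right) 33\right) - 40183\right) - 172031 = \left(\left(-1856\right) \left(-33\right) - 40183\right) - 172031 = \left(61248 - 40183\right) - 172031 = 21065 - 172031 = -150966$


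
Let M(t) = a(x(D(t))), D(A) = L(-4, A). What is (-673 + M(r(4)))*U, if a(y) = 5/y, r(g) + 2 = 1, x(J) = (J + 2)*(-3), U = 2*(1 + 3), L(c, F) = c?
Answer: -16132/3 ≈ -5377.3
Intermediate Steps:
U = 8 (U = 2*4 = 8)
D(A) = -4
x(J) = -6 - 3*J (x(J) = (2 + J)*(-3) = -6 - 3*J)
r(g) = -1 (r(g) = -2 + 1 = -1)
M(t) = ⅚ (M(t) = 5/(-6 - 3*(-4)) = 5/(-6 + 12) = 5/6 = 5*(⅙) = ⅚)
(-673 + M(r(4)))*U = (-673 + ⅚)*8 = -4033/6*8 = -16132/3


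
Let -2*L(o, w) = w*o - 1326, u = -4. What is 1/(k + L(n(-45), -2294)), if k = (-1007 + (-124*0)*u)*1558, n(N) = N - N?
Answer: -1/1568243 ≈ -6.3766e-7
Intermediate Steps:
n(N) = 0
L(o, w) = 663 - o*w/2 (L(o, w) = -(w*o - 1326)/2 = -(o*w - 1326)/2 = -(-1326 + o*w)/2 = 663 - o*w/2)
k = -1568906 (k = (-1007 - 124*0*(-4))*1558 = (-1007 + 0*(-4))*1558 = (-1007 + 0)*1558 = -1007*1558 = -1568906)
1/(k + L(n(-45), -2294)) = 1/(-1568906 + (663 - ½*0*(-2294))) = 1/(-1568906 + (663 + 0)) = 1/(-1568906 + 663) = 1/(-1568243) = -1/1568243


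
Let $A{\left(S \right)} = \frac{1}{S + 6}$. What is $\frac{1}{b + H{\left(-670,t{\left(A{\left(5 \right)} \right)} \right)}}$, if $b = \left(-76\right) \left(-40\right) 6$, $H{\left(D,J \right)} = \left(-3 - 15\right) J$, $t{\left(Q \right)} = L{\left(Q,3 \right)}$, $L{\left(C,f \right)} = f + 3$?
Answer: $\frac{1}{18132} \approx 5.5151 \cdot 10^{-5}$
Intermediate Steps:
$A{\left(S \right)} = \frac{1}{6 + S}$
$L{\left(C,f \right)} = 3 + f$
$t{\left(Q \right)} = 6$ ($t{\left(Q \right)} = 3 + 3 = 6$)
$H{\left(D,J \right)} = - 18 J$
$b = 18240$ ($b = 3040 \cdot 6 = 18240$)
$\frac{1}{b + H{\left(-670,t{\left(A{\left(5 \right)} \right)} \right)}} = \frac{1}{18240 - 108} = \frac{1}{18132}$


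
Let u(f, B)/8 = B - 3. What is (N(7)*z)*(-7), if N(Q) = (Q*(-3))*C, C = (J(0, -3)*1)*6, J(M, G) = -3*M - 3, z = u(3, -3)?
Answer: 127008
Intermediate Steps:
u(f, B) = -24 + 8*B (u(f, B) = 8*(B - 3) = 8*(-3 + B) = -24 + 8*B)
z = -48 (z = -24 + 8*(-3) = -24 - 24 = -48)
J(M, G) = -3 - 3*M
C = -18 (C = ((-3 - 3*0)*1)*6 = ((-3 + 0)*1)*6 = -3*1*6 = -3*6 = -18)
N(Q) = 54*Q (N(Q) = (Q*(-3))*(-18) = -3*Q*(-18) = 54*Q)
(N(7)*z)*(-7) = ((54*7)*(-48))*(-7) = (378*(-48))*(-7) = -18144*(-7) = 127008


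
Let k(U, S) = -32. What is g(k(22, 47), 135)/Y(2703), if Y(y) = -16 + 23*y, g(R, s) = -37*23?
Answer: -851/62153 ≈ -0.013692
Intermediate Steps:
g(R, s) = -851
g(k(22, 47), 135)/Y(2703) = -851/(-16 + 23*2703) = -851/(-16 + 62169) = -851/62153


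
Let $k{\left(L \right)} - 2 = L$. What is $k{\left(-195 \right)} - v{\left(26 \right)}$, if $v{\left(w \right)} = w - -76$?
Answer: $-295$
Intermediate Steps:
$k{\left(L \right)} = 2 + L$
$v{\left(w \right)} = 76 + w$ ($v{\left(w \right)} = w + 76 = 76 + w$)
$k{\left(-195 \right)} - v{\left(26 \right)} = \left(2 - 195\right) - \left(76 + 26\right) = -193 - 102 = -295$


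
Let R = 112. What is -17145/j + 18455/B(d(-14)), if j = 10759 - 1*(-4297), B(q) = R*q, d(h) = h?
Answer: -19046365/1475488 ≈ -12.909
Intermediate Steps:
B(q) = 112*q
j = 15056 (j = 10759 + 4297 = 15056)
-17145/j + 18455/B(d(-14)) = -17145/15056 + 18455/((112*(-14))) = -17145*1/15056 + 18455/(-1568) = -17145/15056 + 18455*(-1/1568) = -17145/15056 - 18455/1568 = -19046365/1475488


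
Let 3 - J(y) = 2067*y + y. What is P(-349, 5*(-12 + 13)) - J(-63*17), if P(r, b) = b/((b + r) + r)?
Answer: -1534877888/693 ≈ -2.2148e+6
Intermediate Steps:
J(y) = 3 - 2068*y (J(y) = 3 - (2067*y + y) = 3 - 2068*y)
P(r, b) = b/(b + 2*r)
P(-349, 5*(-12 + 13)) - J(-63*17) = (5*(-12 + 13))/(5*(-12 + 13) + 2*(-349)) - (3 - (-130284)*17) = (5*1)/(5*1 - 698) - (3 - 2068*(-1071)) = 5/(5 - 698) - (3 + 2214828) = 5/(-693) - 1*2214831 = 5*(-1/693) - 2214831 = -5/693 - 2214831 = -1534877888/693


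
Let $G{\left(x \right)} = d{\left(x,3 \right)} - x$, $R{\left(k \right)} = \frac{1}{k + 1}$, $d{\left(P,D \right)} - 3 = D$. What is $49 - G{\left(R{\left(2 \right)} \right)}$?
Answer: $\frac{130}{3} \approx 43.333$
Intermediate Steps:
$d{\left(P,D \right)} = 3 + D$
$R{\left(k \right)} = \frac{1}{1 + k}$
$G{\left(x \right)} = 6 - x$ ($G{\left(x \right)} = \left(3 + 3\right) - x = 6 - x$)
$49 - G{\left(R{\left(2 \right)} \right)} = 49 - \left(6 - \frac{1}{1 + 2}\right) = 49 - \left(6 - \frac{1}{3}\right) = 49 - \frac{17}{3} = \frac{130}{3}$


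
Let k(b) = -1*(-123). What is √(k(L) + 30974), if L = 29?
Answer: 11*√257 ≈ 176.34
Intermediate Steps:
k(b) = 123
√(k(L) + 30974) = √(123 + 30974) = √31097 = 11*√257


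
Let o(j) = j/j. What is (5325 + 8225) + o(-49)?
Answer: 13551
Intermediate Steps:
o(j) = 1
(5325 + 8225) + o(-49) = (5325 + 8225) + 1 = 13550 + 1 = 13551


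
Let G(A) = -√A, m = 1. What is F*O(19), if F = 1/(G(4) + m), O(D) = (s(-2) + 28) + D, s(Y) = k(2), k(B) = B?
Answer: -49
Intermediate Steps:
s(Y) = 2
O(D) = 30 + D (O(D) = (2 + 28) + D = 30 + D)
F = -1 (F = 1/(-√4 + 1) = 1/(-1*2 + 1) = 1/(-2 + 1) = 1/(-1) = -1)
F*O(19) = -(30 + 19) = -1*49 = -49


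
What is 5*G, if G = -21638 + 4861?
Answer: -83885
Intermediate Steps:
G = -16777
5*G = 5*(-16777) = -83885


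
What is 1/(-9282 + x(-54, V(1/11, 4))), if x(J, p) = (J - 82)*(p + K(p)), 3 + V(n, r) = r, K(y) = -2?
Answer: -1/9146 ≈ -0.00010934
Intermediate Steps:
V(n, r) = -3 + r
x(J, p) = (-82 + J)*(-2 + p) (x(J, p) = (J - 82)*(p - 2) = (-82 + J)*(-2 + p))
1/(-9282 + x(-54, V(1/11, 4))) = 1/(-9282 + (164 - 82*(-3 + 4) - 2*(-54) - 54*(-3 + 4))) = 1/(-9282 + (164 - 82*1 + 108 - 54*1)) = 1/(-9282 + (164 - 82 + 108 - 54)) = 1/(-9282 + 136) = 1/(-9146) = -1/9146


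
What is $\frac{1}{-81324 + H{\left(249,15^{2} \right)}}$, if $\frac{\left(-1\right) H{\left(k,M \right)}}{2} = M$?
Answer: $- \frac{1}{81774} \approx -1.2229 \cdot 10^{-5}$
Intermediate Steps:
$H{\left(k,M \right)} = - 2 M$
$\frac{1}{-81324 + H{\left(249,15^{2} \right)}} = \frac{1}{-81324 - 2 \cdot 15^{2}} = \frac{1}{-81324 - 450} = \frac{1}{-81774} = - \frac{1}{81774}$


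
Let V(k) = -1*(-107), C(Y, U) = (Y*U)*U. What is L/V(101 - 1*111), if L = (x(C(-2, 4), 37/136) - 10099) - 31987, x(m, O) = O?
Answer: -5723659/14552 ≈ -393.32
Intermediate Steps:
C(Y, U) = Y*U**2 (C(Y, U) = (U*Y)*U = Y*U**2)
V(k) = 107
L = -5723659/136 (L = (37/136 - 10099) - 31987 = -1373427/136 - 31987 = -5723659/136 ≈ -42086.)
L/V(101 - 1*111) = -5723659/136/107 = -5723659/136*1/107 = -5723659/14552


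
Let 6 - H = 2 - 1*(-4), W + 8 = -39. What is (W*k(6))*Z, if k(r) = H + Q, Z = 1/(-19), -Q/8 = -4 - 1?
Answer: 1880/19 ≈ 98.947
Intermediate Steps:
W = -47 (W = -8 - 39 = -47)
H = 0 (H = 6 - (2 - 1*(-4)) = 6 - (2 + 4) = 6 - 1*6 = 6 - 6 = 0)
Q = 40 (Q = -8*(-4 - 1) = -8*(-5) = 40)
Z = -1/19 ≈ -0.052632
k(r) = 40 (k(r) = 0 + 40 = 40)
(W*k(6))*Z = -47*40*(-1/19) = -1880*(-1/19) = 1880/19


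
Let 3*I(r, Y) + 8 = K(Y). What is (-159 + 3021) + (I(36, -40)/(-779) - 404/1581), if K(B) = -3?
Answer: 1174842473/410533 ≈ 2861.8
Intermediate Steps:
I(r, Y) = -11/3 (I(r, Y) = -8/3 + (⅓)*(-3) = -8/3 - 1 = -11/3)
(-159 + 3021) + (I(36, -40)/(-779) - 404/1581) = (-159 + 3021) + (-11/3/(-779) - 404/1581) = 2862 + (-11/3*(-1/779) - 404*1/1581) = 2862 + (11/2337 - 404/1581) = 2862 - 102973/410533 = 1174842473/410533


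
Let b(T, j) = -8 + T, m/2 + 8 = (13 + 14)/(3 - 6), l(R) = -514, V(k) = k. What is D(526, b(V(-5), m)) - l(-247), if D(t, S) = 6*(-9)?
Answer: 460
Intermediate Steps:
m = -34 (m = -16 + 2*((13 + 14)/(3 - 6)) = -16 + 2*(27/(-3)) = -16 + 2*(27*(-⅓)) = -16 + 2*(-9) = -16 - 18 = -34)
D(t, S) = -54
D(526, b(V(-5), m)) - l(-247) = -54 - 1*(-514) = -54 + 514 = 460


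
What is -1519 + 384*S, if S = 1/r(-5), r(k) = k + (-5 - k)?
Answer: -7979/5 ≈ -1595.8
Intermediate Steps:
r(k) = -5
S = -1/5 (S = 1/(-5) = -1/5 ≈ -0.20000)
-1519 + 384*S = -1519 + 384*(-1/5) = -1519 - 384/5 = -7979/5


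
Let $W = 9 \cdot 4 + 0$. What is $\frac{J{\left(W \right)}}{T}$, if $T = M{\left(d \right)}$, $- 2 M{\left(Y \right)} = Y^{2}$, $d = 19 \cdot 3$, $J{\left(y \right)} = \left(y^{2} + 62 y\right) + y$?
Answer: $- \frac{792}{361} \approx -2.1939$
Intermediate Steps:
$W = 36$ ($W = 36 + 0 = 36$)
$J{\left(y \right)} = y^{2} + 63 y$
$d = 57$
$M{\left(Y \right)} = - \frac{Y^{2}}{2}$
$T = - \frac{3249}{2}$ ($T = - \frac{57^{2}}{2} = \left(- \frac{1}{2}\right) 3249 = - \frac{3249}{2} \approx -1624.5$)
$\frac{J{\left(W \right)}}{T} = \frac{36 \left(63 + 36\right)}{- \frac{3249}{2}} = 36 \cdot 99 \left(- \frac{2}{3249}\right) = 3564 \left(- \frac{2}{3249}\right) = - \frac{792}{361}$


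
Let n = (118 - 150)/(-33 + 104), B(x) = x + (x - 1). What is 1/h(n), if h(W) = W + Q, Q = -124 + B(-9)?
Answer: -71/10185 ≈ -0.0069710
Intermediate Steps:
B(x) = -1 + 2*x (B(x) = x + (-1 + x) = -1 + 2*x)
n = -32/71 ≈ -0.45070
Q = -143 (Q = -124 + (-1 + 2*(-9)) = -124 + (-1 - 18) = -124 - 19 = -143)
h(W) = -143 + W (h(W) = W - 143 = -143 + W)
1/h(n) = 1/(-143 - 32/71) = 1/(-10185/71) = -71/10185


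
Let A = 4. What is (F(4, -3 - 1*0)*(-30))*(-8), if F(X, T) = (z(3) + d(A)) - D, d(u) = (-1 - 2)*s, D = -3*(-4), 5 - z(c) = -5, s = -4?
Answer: 2400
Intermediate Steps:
z(c) = 10 (z(c) = 5 - 1*(-5) = 5 + 5 = 10)
D = 12
d(u) = 12 (d(u) = (-1 - 2)*(-4) = -3*(-4) = 12)
F(X, T) = 10 (F(X, T) = (10 + 12) - 1*12 = 22 - 12 = 10)
(F(4, -3 - 1*0)*(-30))*(-8) = (10*(-30))*(-8) = -300*(-8) = 2400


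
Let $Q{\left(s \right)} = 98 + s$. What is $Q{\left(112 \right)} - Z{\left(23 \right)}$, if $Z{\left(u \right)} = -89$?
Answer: $299$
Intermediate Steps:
$Q{\left(112 \right)} - Z{\left(23 \right)} = \left(98 + 112\right) - -89 = 210 + 89 = 299$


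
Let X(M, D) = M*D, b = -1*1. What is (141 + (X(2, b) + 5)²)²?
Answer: 22500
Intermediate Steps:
b = -1
X(M, D) = D*M
(141 + (X(2, b) + 5)²)² = (141 + (-1*2 + 5)²)² = (141 + (-2 + 5)²)² = (141 + 3²)² = (141 + 9)² = 150² = 22500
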